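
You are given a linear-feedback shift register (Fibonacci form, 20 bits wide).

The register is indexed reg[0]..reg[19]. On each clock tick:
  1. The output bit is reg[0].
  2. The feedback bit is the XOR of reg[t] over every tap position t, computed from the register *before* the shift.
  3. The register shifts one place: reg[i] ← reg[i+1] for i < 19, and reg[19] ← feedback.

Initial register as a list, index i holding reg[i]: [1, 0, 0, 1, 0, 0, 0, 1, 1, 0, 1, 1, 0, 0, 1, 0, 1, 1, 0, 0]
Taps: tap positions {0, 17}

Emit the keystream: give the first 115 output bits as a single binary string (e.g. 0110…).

1001000110110010110000010011110010111011011111000100001111001110000001001010100111011011001011110111001111001011100

step | reg (before) | out | fb
   0 | 10010001101100101100 | 1 | 0
   1 | 00100011011001011000 | 0 | 0
   2 | 01000110110010110000 | 0 | 0
   3 | 10001101100101100000 | 1 | 1
   4 | 00011011001011000001 | 0 | 0
   5 | 00110110010110000010 | 0 | 0
   6 | 01101100101100000100 | 0 | 1
   7 | 11011001011000001001 | 1 | 1
   8 | 10110010110000010011 | 1 | 1
   9 | 01100101100000100111 | 0 | 1
  10 | 11001011000001001111 | 1 | 0
  11 | 10010110000010011110 | 1 | 0
  12 | 00101100000100111100 | 0 | 1
  13 | 01011000001001111001 | 0 | 0
  14 | 10110000010011110010 | 1 | 1
  15 | 01100000100111100101 | 0 | 1
  16 | 11000001001111001011 | 1 | 1
  17 | 10000010011110010111 | 1 | 0
  18 | 00000100111100101110 | 0 | 1
  19 | 00001001111001011101 | 0 | 1
  20 | 00010011110010111011 | 0 | 0
  21 | 00100111100101110110 | 0 | 1
  22 | 01001111001011101101 | 0 | 1
  23 | 10011110010111011011 | 1 | 1
  24 | 00111100101110110111 | 0 | 1
  25 | 01111001011101101111 | 0 | 1
  26 | 11110010111011011111 | 1 | 0
  27 | 11100101110110111110 | 1 | 0
  28 | 11001011101101111100 | 1 | 0
  29 | 10010111011011111000 | 1 | 1
  30 | 00101110110111110001 | 0 | 0
  31 | 01011101101111100010 | 0 | 0
  32 | 10111011011111000100 | 1 | 0
  33 | 01110110111110001000 | 0 | 0
  34 | 11101101111100010000 | 1 | 1
  35 | 11011011111000100001 | 1 | 1
  36 | 10110111110001000011 | 1 | 1
  37 | 01101111100010000111 | 0 | 1
  38 | 11011111000100001111 | 1 | 0
  39 | 10111110001000011110 | 1 | 0
  40 | 01111100010000111100 | 0 | 1
  41 | 11111000100001111001 | 1 | 1
  42 | 11110001000011110011 | 1 | 1
  43 | 11100010000111100111 | 1 | 0
  44 | 11000100001111001110 | 1 | 0
  45 | 10001000011110011100 | 1 | 0
  46 | 00010000111100111000 | 0 | 0
  47 | 00100001111001110000 | 0 | 0
  48 | 01000011110011100000 | 0 | 0
  49 | 10000111100111000000 | 1 | 1
  50 | 00001111001110000001 | 0 | 0
  51 | 00011110011100000010 | 0 | 0
  52 | 00111100111000000100 | 0 | 1
  53 | 01111001110000001001 | 0 | 0
  54 | 11110011100000010010 | 1 | 1
  55 | 11100111000000100101 | 1 | 0
  56 | 11001110000001001010 | 1 | 1
  57 | 10011100000010010101 | 1 | 0
  58 | 00111000000100101010 | 0 | 0
  59 | 01110000001001010100 | 0 | 1
  60 | 11100000010010101001 | 1 | 1
  61 | 11000000100101010011 | 1 | 1
  62 | 10000001001010100111 | 1 | 0
  63 | 00000010010101001110 | 0 | 1
  64 | 00000100101010011101 | 0 | 1
  65 | 00001001010100111011 | 0 | 0
  66 | 00010010101001110110 | 0 | 1
  67 | 00100101010011101101 | 0 | 1
  68 | 01001010100111011011 | 0 | 0
  69 | 10010101001110110110 | 1 | 0
  70 | 00101010011101101100 | 0 | 1
  71 | 01010100111011011001 | 0 | 0
  72 | 10101001110110110010 | 1 | 1
  73 | 01010011101101100101 | 0 | 1
  74 | 10100111011011001011 | 1 | 1
  75 | 01001110110110010111 | 0 | 1
  76 | 10011101101100101111 | 1 | 0
  77 | 00111011011001011110 | 0 | 1
  78 | 01110110110010111101 | 0 | 1
  79 | 11101101100101111011 | 1 | 1
  80 | 11011011001011110111 | 1 | 0
  81 | 10110110010111101110 | 1 | 0
  82 | 01101100101111011100 | 0 | 1
  83 | 11011001011110111001 | 1 | 1
  84 | 10110010111101110011 | 1 | 1
  85 | 01100101111011100111 | 0 | 1
  86 | 11001011110111001111 | 1 | 0
  87 | 10010111101110011110 | 1 | 0
  88 | 00101111011100111100 | 0 | 1
  89 | 01011110111001111001 | 0 | 0
  90 | 10111101110011110010 | 1 | 1
  91 | 01111011100111100101 | 0 | 1
  92 | 11110111001111001011 | 1 | 1
  93 | 11101110011110010111 | 1 | 0
  94 | 11011100111100101110 | 1 | 0
  95 | 10111001111001011100 | 1 | 0
  96 | 01110011110010111000 | 0 | 0
  97 | 11100111100101110000 | 1 | 1
  98 | 11001111001011100001 | 1 | 1
  99 | 10011110010111000011 | 1 | 1
 100 | 00111100101110000111 | 0 | 1
 101 | 01111001011100001111 | 0 | 1
 102 | 11110010111000011111 | 1 | 0
 103 | 11100101110000111110 | 1 | 0
 104 | 11001011100001111100 | 1 | 0
 105 | 10010111000011111000 | 1 | 1
 106 | 00101110000111110001 | 0 | 0
 107 | 01011100001111100010 | 0 | 0
 108 | 10111000011111000100 | 1 | 0
 109 | 01110000111110001000 | 0 | 0
 110 | 11100001111100010000 | 1 | 1
 111 | 11000011111000100001 | 1 | 1
 112 | 10000111110001000011 | 1 | 1
 113 | 00001111100010000111 | 0 | 1
 114 | 00011111000100001111 | 0 | 1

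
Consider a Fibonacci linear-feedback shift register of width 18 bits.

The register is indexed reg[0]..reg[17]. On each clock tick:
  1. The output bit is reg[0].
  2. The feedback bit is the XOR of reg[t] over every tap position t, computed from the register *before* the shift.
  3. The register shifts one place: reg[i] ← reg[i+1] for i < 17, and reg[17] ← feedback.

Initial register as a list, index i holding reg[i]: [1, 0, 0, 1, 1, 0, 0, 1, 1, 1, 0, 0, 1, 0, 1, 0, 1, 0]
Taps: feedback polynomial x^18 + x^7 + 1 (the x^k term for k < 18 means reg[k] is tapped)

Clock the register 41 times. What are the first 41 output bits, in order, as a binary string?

10011001110010101001111100100001010000111

k : reg_k → out_k, fb_k
0: 100110011100101010 → 1, fb=0
1: 001100111001010100 → 0, fb=1
2: 011001110010101001 → 0, fb=1
3: 110011100101010011 → 1, fb=1
4: 100111001010100111 → 1, fb=1
5: 001110010101001111 → 0, fb=1
6: 011100101010011111 → 0, fb=0
7: 111001010100111110 → 1, fb=0
8: 110010101001111100 → 1, fb=1
9: 100101010011111001 → 1, fb=0
10: 001010100111110010 → 0, fb=0
11: 010101001111100100 → 0, fb=0
12: 101010011111001000 → 1, fb=0
13: 010100111110010000 → 0, fb=1
14: 101001111100100001 → 1, fb=0
15: 010011111001000010 → 0, fb=1
16: 100111110010000101 → 1, fb=0
17: 001111100100001010 → 0, fb=0
18: 011111001000010100 → 0, fb=0
19: 111110010000101000 → 1, fb=0
20: 111100100001010000 → 1, fb=1
21: 111001000010100001 → 1, fb=1
22: 110010000101000011 → 1, fb=1
23: 100100001010000111 → 1, fb=1
24: 001000010100001111 → 0, fb=1
25: 010000101000011111 → 0, fb=0
26: 100001010000111110 → 1, fb=0
27: 000010100001111100 → 0, fb=0
28: 000101000011111000 → 0, fb=0
29: 001010000111110000 → 0, fb=0
30: 010100001111100000 → 0, fb=0
31: 101000011111000000 → 1, fb=0
32: 010000111110000000 → 0, fb=1
33: 100001111100000001 → 1, fb=0
34: 000011111000000010 → 0, fb=1
35: 000111110000000101 → 0, fb=1
36: 001111100000001011 → 0, fb=0
37: 011111000000010110 → 0, fb=0
38: 111110000000101100 → 1, fb=1
39: 111100000001011001 → 1, fb=1
40: 111000000010110011 → 1, fb=1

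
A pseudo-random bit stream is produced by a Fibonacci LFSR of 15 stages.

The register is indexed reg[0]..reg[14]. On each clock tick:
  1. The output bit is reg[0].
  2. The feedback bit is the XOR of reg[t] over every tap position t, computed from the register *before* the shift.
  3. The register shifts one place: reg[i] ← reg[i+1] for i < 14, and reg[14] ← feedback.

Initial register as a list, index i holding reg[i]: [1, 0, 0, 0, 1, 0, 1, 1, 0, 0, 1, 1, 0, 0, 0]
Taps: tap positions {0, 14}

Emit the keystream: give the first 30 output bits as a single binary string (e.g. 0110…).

k : reg_k → out_k, fb_k
0: 100010110011000 → 1, fb=1
1: 000101100110001 → 0, fb=1
2: 001011001100011 → 0, fb=1
3: 010110011000111 → 0, fb=1
4: 101100110001111 → 1, fb=0
5: 011001100011110 → 0, fb=0
6: 110011000111100 → 1, fb=1
7: 100110001111001 → 1, fb=0
8: 001100011110010 → 0, fb=0
9: 011000111100100 → 0, fb=0
10: 110001111001000 → 1, fb=1
11: 100011110010001 → 1, fb=0
12: 000111100100010 → 0, fb=0
13: 001111001000100 → 0, fb=0
14: 011110010001000 → 0, fb=0
15: 111100100010000 → 1, fb=1
16: 111001000100001 → 1, fb=0
17: 110010001000010 → 1, fb=1
18: 100100010000101 → 1, fb=0
19: 001000100001010 → 0, fb=0
20: 010001000010100 → 0, fb=0
21: 100010000101000 → 1, fb=1
22: 000100001010001 → 0, fb=1
23: 001000010100011 → 0, fb=1
24: 010000101000111 → 0, fb=1
25: 100001010001111 → 1, fb=0
26: 000010100011110 → 0, fb=0
27: 000101000111100 → 0, fb=0
28: 001010001111000 → 0, fb=0
29: 010100011110000 → 0, fb=0

100010110011000111100100010000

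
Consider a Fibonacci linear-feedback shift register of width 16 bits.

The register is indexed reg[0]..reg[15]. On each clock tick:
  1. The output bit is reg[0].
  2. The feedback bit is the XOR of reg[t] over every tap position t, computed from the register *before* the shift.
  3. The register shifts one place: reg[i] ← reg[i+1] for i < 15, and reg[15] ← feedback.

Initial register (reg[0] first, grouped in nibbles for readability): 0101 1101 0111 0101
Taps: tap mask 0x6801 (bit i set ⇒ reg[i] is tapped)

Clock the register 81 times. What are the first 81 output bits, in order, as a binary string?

010111010111010100010011010100011101001101111011100110100111100100111010011110110

tick  register→output (feedback)
  0  0101110101110101→0 (0)
  1  1011101011101010→1 (0)
  2  0111010111010100→0 (0)
  3  1110101110101000→1 (1)
  4  1101011101010001→1 (0)
  5  1010111010100010→1 (0)
  6  0101110101000100→0 (1)
  7  1011101010001001→1 (1)
  8  0111010100010011→0 (0)
  9  1110101000100110→1 (1)
 10  1101010001001101→1 (0)
 11  1010100010011010→1 (1)
 12  0101000100110101→0 (0)
 13  1010001001101010→1 (0)
 14  0100010011010100→0 (0)
 15  1000100110101000→1 (1)
 16  0001001101010001→0 (1)
 17  0010011010100011→0 (1)
 18  0100110101000111→0 (0)
 19  1001101010001110→1 (1)
 20  0011010100011101→0 (0)
 21  0110101000111010→0 (0)
 22  1101010001110100→1 (1)
 23  1010100011101001→1 (1)
 24  0101000111010011→0 (0)
 25  1010001110100110→1 (1)
 26  0100011101001101→0 (1)
 27  1000111010011011→1 (1)
 28  0001110100110111→0 (1)
 29  0011101001101111→0 (0)
 30  0111010011011110→0 (1)
 31  1110100110111101→1 (1)
 32  1101001101111011→1 (1)
 33  1010011011110111→1 (0)
 34  0100110111101110→0 (0)
 35  1001101111011100→1 (1)
 36  0011011110111001→0 (1)
 37  0110111101110011→0 (0)
 38  1101111011100110→1 (1)
 39  1011110111001101→1 (0)
 40  0111101110011010→0 (0)
 41  1111011100110100→1 (1)
 42  1110111001101001→1 (1)
 43  1101110011010011→1 (1)
 44  1011100110100111→1 (1)
 45  0111001101001111→0 (0)
 46  1110011010011110→1 (0)
 47  1100110100111100→1 (1)
 48  1001101001111001→1 (0)
 49  0011010011110010→0 (0)
 50  0110100111100100→0 (1)
 51  1101001111001001→1 (1)
 52  1010011110010011→1 (1)
 53  0100111100100111→0 (0)
 54  1001111001001110→1 (1)
 55  0011110010011101→0 (0)
 56  0111100100111010→0 (0)
 57  1111001001110100→1 (1)
 58  1110010011101001→1 (1)
 59  1100100111010011→1 (1)
 60  1001001110100111→1 (1)
 61  0010011101001111→0 (0)
 62  0100111010011110→0 (1)
 63  1001110100111101→1 (1)
 64  0011101001111011→0 (0)
 65  0111010011110110→0 (1)
 66  1110100111101101→1 (0)
 67  1101001111011010→1 (1)
 68  1010011110110101→1 (1)
 69  0100111101101011→0 (1)
 70  1001111011010111→1 (0)
 71  0011110110101110→0 (0)
 72  0111101101011100→0 (0)
 73  1111011010111000→1 (0)
 74  1110110101110000→1 (0)
 75  1101101011100000→1 (1)
 76  1011010111000001→1 (1)
 77  0110101110000011→0 (1)
 78  1101011100000111→1 (1)
 79  1010111000001111→1 (1)
 80  0101110000011111→0 (1)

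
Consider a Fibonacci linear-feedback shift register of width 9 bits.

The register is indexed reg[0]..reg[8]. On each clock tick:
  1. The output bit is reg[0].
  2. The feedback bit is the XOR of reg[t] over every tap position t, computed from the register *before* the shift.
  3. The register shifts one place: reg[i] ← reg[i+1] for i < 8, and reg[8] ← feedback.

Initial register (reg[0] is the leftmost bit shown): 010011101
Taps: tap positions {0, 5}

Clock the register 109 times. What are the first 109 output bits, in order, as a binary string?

0100111011001011110110000110101010011100100001100010000100000000100010001100100011101010110110001110001001010

tick  register→output (feedback)
  0  010011101→0 (1)
  1  100111011→1 (0)
  2  001110110→0 (0)
  3  011101100→0 (1)
  4  111011001→1 (0)
  5  110110010→1 (1)
  6  101100101→1 (1)
  7  011001011→0 (1)
  8  110010111→1 (1)
  9  100101111→1 (0)
 10  001011110→0 (1)
 11  010111101→0 (1)
 12  101111011→1 (0)
 13  011110110→0 (0)
 14  111101100→1 (0)
 15  111011000→1 (0)
 16  110110000→1 (1)
 17  101100001→1 (1)
 18  011000011→0 (0)
 19  110000110→1 (1)
 20  100001101→1 (0)
 21  000011010→0 (1)
 22  000110101→0 (0)
 23  001101010→0 (1)
 24  011010101→0 (0)
 25  110101010→1 (0)
 26  101010100→1 (1)
 27  010101001→0 (1)
 28  101010011→1 (1)
 29  010100111→0 (0)
 30  101001110→1 (0)
 31  010011100→0 (1)
 32  100111001→1 (0)
 33  001110010→0 (0)
 34  011100100→0 (0)
 35  111001000→1 (0)
 36  110010000→1 (1)
 37  100100001→1 (1)
 38  001000011→0 (0)
 39  010000110→0 (0)
 40  100001100→1 (0)
 41  000011000→0 (1)
 42  000110001→0 (0)
 43  001100010→0 (0)
 44  011000100→0 (0)
 45  110001000→1 (0)
 46  100010000→1 (1)
 47  000100001→0 (0)
 48  001000010→0 (0)
 49  010000100→0 (0)
 50  100001000→1 (0)
 51  000010000→0 (0)
 52  000100000→0 (0)
 53  001000000→0 (0)
 54  010000000→0 (0)
 55  100000000→1 (1)
 56  000000001→0 (0)
 57  000000010→0 (0)
 58  000000100→0 (0)
 59  000001000→0 (1)
 60  000010001→0 (0)
 61  000100010→0 (0)
 62  001000100→0 (0)
 63  010001000→0 (1)
 64  100010001→1 (1)
 65  000100011→0 (0)
 66  001000110→0 (0)
 67  010001100→0 (1)
 68  100011001→1 (0)
 69  000110010→0 (0)
 70  001100100→0 (0)
 71  011001000→0 (1)
 72  110010001→1 (1)
 73  100100011→1 (1)
 74  001000111→0 (0)
 75  010001110→0 (1)
 76  100011101→1 (0)
 77  000111010→0 (1)
 78  001110101→0 (0)
 79  011101010→0 (1)
 80  111010101→1 (1)
 81  110101011→1 (0)
 82  101010110→1 (1)
 83  010101101→0 (1)
 84  101011011→1 (0)
 85  010110110→0 (0)
 86  101101100→1 (0)
 87  011011000→0 (1)
 88  110110001→1 (1)
 89  101100011→1 (1)
 90  011000111→0 (0)
 91  110001110→1 (0)
 92  100011100→1 (0)
 93  000111000→0 (1)
 94  001110001→0 (0)
 95  011100010→0 (0)
 96  111000100→1 (1)
 97  110001001→1 (0)
 98  100010010→1 (1)
 99  000100101→0 (0)
100  001001010→0 (1)
101  010010101→0 (0)
102  100101010→1 (0)
103  001010100→0 (0)
104  010101000→0 (1)
105  101010001→1 (1)
106  010100011→0 (0)
107  101000110→1 (1)
108  010001101→0 (1)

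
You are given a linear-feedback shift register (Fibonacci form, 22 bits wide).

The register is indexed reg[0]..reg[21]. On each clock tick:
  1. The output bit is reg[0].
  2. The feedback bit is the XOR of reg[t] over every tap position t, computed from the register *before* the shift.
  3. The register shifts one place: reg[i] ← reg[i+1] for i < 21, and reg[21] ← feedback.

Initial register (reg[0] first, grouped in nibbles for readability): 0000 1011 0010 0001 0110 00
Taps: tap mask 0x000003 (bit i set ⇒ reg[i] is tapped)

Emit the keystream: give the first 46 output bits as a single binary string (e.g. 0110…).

0000101100100001011000000111010110001110100000

tick  register→output (feedback)
  0  0000101100100001011000→0 (0)
  1  0001011001000010110000→0 (0)
  2  0010110010000101100000→0 (0)
  3  0101100100001011000000→0 (1)
  4  1011001000010110000001→1 (1)
  5  0110010000101100000011→0 (1)
  6  1100100001011000000111→1 (0)
  7  1001000010110000001110→1 (1)
  8  0010000101100000011101→0 (0)
  9  0100001011000000111010→0 (1)
 10  1000010110000001110101→1 (1)
 11  0000101100000011101011→0 (0)
 12  0001011000000111010110→0 (0)
 13  0010110000001110101100→0 (0)
 14  0101100000011101011000→0 (1)
 15  1011000000111010110001→1 (1)
 16  0110000001110101100011→0 (1)
 17  1100000011101011000111→1 (0)
 18  1000000111010110001110→1 (1)
 19  0000001110101100011101→0 (0)
 20  0000011101011000111010→0 (0)
 21  0000111010110001110100→0 (0)
 22  0001110101100011101000→0 (0)
 23  0011101011000111010000→0 (0)
 24  0111010110001110100000→0 (1)
 25  1110101100011101000001→1 (0)
 26  1101011000111010000010→1 (0)
 27  1010110001110100000100→1 (1)
 28  0101100011101000001001→0 (1)
 29  1011000111010000010011→1 (1)
 30  0110001110100000100111→0 (1)
 31  1100011101000001001111→1 (0)
 32  1000111010000010011110→1 (1)
 33  0001110100000100111101→0 (0)
 34  0011101000001001111010→0 (0)
 35  0111010000010011110100→0 (1)
 36  1110100000100111101001→1 (0)
 37  1101000001001111010010→1 (0)
 38  1010000010011110100100→1 (1)
 39  0100000100111101001001→0 (1)
 40  1000001001111010010011→1 (1)
 41  0000010011110100100111→0 (0)
 42  0000100111101001001110→0 (0)
 43  0001001111010010011100→0 (0)
 44  0010011110100100111000→0 (0)
 45  0100111101001001110000→0 (1)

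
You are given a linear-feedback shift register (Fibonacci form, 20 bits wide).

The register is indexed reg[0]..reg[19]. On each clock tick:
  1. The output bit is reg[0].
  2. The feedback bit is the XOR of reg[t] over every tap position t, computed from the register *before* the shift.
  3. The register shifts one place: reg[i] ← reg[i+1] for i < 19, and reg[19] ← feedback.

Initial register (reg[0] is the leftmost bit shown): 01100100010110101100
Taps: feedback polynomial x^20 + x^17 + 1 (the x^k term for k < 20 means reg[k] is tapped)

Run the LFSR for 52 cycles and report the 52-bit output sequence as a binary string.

0110010001011010110011111011001111010110001111001010

step | reg (before) | out | fb
   0 | 01100100010110101100 | 0 | 1
   1 | 11001000101101011001 | 1 | 1
   2 | 10010001011010110011 | 1 | 1
   3 | 00100010110101100111 | 0 | 1
   4 | 01000101101011001111 | 0 | 1
   5 | 10001011010110011111 | 1 | 0
   6 | 00010110101100111110 | 0 | 1
   7 | 00101101011001111101 | 0 | 1
   8 | 01011010110011111011 | 0 | 0
   9 | 10110101100111110110 | 1 | 0
  10 | 01101011001111101100 | 0 | 1
  11 | 11010110011111011001 | 1 | 1
  12 | 10101100111110110011 | 1 | 1
  13 | 01011001111101100111 | 0 | 1
  14 | 10110011111011001111 | 1 | 0
  15 | 01100111110110011110 | 0 | 1
  16 | 11001111101100111101 | 1 | 0
  17 | 10011111011001111010 | 1 | 1
  18 | 00111110110011110101 | 0 | 1
  19 | 01111101100111101011 | 0 | 0
  20 | 11111011001111010110 | 1 | 0
  21 | 11110110011110101100 | 1 | 0
  22 | 11101100111101011000 | 1 | 1
  23 | 11011001111010110001 | 1 | 1
  24 | 10110011110101100011 | 1 | 1
  25 | 01100111101011000111 | 0 | 1
  26 | 11001111010110001111 | 1 | 0
  27 | 10011110101100011110 | 1 | 0
  28 | 00111101011000111100 | 0 | 1
  29 | 01111010110001111001 | 0 | 0
  30 | 11110101100011110010 | 1 | 1
  31 | 11101011000111100101 | 1 | 0
  32 | 11010110001111001010 | 1 | 1
  33 | 10101100011110010101 | 1 | 0
  34 | 01011000111100101010 | 0 | 0
  35 | 10110001111001010100 | 1 | 0
  36 | 01100011110010101000 | 0 | 0
  37 | 11000111100101010000 | 1 | 1
  38 | 10001111001010100001 | 1 | 1
  39 | 00011110010101000011 | 0 | 0
  40 | 00111100101010000110 | 0 | 1
  41 | 01111001010100001101 | 0 | 1
  42 | 11110010101000011011 | 1 | 1
  43 | 11100101010000110111 | 1 | 0
  44 | 11001010100001101110 | 1 | 0
  45 | 10010101000011011100 | 1 | 0
  46 | 00101010000110111000 | 0 | 0
  47 | 01010100001101110000 | 0 | 0
  48 | 10101000011011100000 | 1 | 1
  49 | 01010000110111000001 | 0 | 0
  50 | 10100001101110000010 | 1 | 1
  51 | 01000011011100000101 | 0 | 1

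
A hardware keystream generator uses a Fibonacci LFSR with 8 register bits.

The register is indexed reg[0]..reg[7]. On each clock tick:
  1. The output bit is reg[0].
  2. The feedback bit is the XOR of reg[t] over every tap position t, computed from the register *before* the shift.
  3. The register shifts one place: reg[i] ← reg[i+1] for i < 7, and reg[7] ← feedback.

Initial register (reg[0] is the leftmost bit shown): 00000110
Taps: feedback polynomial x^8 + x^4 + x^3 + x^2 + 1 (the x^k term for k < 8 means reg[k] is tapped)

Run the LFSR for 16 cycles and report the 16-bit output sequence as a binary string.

step | reg (before) | out | fb
   0 | 00000110 | 0 | 0
   1 | 00001100 | 0 | 1
   2 | 00011001 | 0 | 0
   3 | 00110010 | 0 | 0
   4 | 01100100 | 0 | 1
   5 | 11001001 | 1 | 0
   6 | 10010010 | 1 | 0
   7 | 00100100 | 0 | 1
   8 | 01001001 | 0 | 1
   9 | 10010011 | 1 | 0
  10 | 00100110 | 0 | 1
  11 | 01001101 | 0 | 1
  12 | 10011011 | 1 | 1
  13 | 00110111 | 0 | 0
  14 | 01101110 | 0 | 0
  15 | 11011100 | 1 | 1

0000011001001001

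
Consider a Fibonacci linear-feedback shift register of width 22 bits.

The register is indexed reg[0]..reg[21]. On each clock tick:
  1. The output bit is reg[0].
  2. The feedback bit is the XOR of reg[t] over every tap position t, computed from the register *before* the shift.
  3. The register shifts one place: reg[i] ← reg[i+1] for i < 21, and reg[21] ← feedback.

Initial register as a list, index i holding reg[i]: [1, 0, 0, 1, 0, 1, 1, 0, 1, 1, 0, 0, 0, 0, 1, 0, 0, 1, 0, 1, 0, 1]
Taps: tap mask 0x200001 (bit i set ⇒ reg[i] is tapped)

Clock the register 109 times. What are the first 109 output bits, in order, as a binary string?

1001011011000010010101000110110111110001100111101101101010000100010100100100110000011110011100011101111110101

tick  register→output (feedback)
  0  1001011011000010010101→1 (0)
  1  0010110110000100101010→0 (0)
  2  0101101100001001010100→0 (0)
  3  1011011000010010101000→1 (1)
  4  0110110000100101010001→0 (1)
  5  1101100001001010100011→1 (0)
  6  1011000010010101000110→1 (1)
  7  0110000100101010001101→0 (1)
  8  1100001001010100011011→1 (0)
  9  1000010010101000110110→1 (1)
 10  0000100101010001101101→0 (1)
 11  0001001010100011011011→0 (1)
 12  0010010101000110110111→0 (1)
 13  0100101010001101101111→0 (1)
 14  1001010100011011011111→1 (0)
 15  0010101000110110111110→0 (0)
 16  0101010001101101111100→0 (0)
 17  1010100011011011111000→1 (1)
 18  0101000110110111110001→0 (1)
 19  1010001101101111100011→1 (0)
 20  0100011011011111000110→0 (0)
 21  1000110110111110001100→1 (1)
 22  0001101101111100011001→0 (1)
 23  0011011011111000110011→0 (1)
 24  0110110111110001100111→0 (1)
 25  1101101111100011001111→1 (0)
 26  1011011111000110011110→1 (1)
 27  0110111110001100111101→0 (1)
 28  1101111100011001111011→1 (0)
 29  1011111000110011110110→1 (1)
 30  0111110001100111101101→0 (1)
 31  1111100011001111011011→1 (0)
 32  1111000110011110110110→1 (1)
 33  1110001100111101101101→1 (0)
 34  1100011001111011011010→1 (1)
 35  1000110011110110110101→1 (0)
 36  0001100111101101101010→0 (0)
 37  0011001111011011010100→0 (0)
 38  0110011110110110101000→0 (0)
 39  1100111101101101010000→1 (1)
 40  1001111011011010100001→1 (0)
 41  0011110110110101000010→0 (0)
 42  0111101101101010000100→0 (0)
 43  1111011011010100001000→1 (1)
 44  1110110110101000010001→1 (0)
 45  1101101101010000100010→1 (1)
 46  1011011010100001000101→1 (0)
 47  0110110101000010001010→0 (0)
 48  1101101010000100010100→1 (1)
 49  1011010100001000101001→1 (0)
 50  0110101000010001010010→0 (0)
 51  1101010000100010100100→1 (1)
 52  1010100001000101001001→1 (0)
 53  0101000010001010010010→0 (0)
 54  1010000100010100100100→1 (1)
 55  0100001000101001001001→0 (1)
 56  1000010001010010010011→1 (0)
 57  0000100010100100100110→0 (0)
 58  0001000101001001001100→0 (0)
 59  0010001010010010011000→0 (0)
 60  0100010100100100110000→0 (0)
 61  1000101001001001100000→1 (1)
 62  0001010010010011000001→0 (1)
 63  0010100100100110000011→0 (1)
 64  0101001001001100000111→0 (1)
 65  1010010010011000001111→1 (0)
 66  0100100100110000011110→0 (0)
 67  1001001001100000111100→1 (1)
 68  0010010011000001111001→0 (1)
 69  0100100110000011110011→0 (1)
 70  1001001100000111100111→1 (0)
 71  0010011000001111001110→0 (0)
 72  0100110000011110011100→0 (0)
 73  1001100000111100111000→1 (1)
 74  0011000001111001110001→0 (1)
 75  0110000011110011100011→0 (1)
 76  1100000111100111000111→1 (0)
 77  1000001111001110001110→1 (1)
 78  0000011110011100011101→0 (1)
 79  0000111100111000111011→0 (1)
 80  0001111001110001110111→0 (1)
 81  0011110011100011101111→0 (1)
 82  0111100111000111011111→0 (1)
 83  1111001110001110111111→1 (0)
 84  1110011100011101111110→1 (1)
 85  1100111000111011111101→1 (0)
 86  1001110001110111111010→1 (1)
 87  0011100011101111110101→0 (1)
 88  0111000111011111101011→0 (1)
 89  1110001110111111010111→1 (0)
 90  1100011101111110101110→1 (1)
 91  1000111011111101011101→1 (0)
 92  0001110111111010111010→0 (0)
 93  0011101111110101110100→0 (0)
 94  0111011111101011101000→0 (0)
 95  1110111111010111010000→1 (1)
 96  1101111110101110100001→1 (0)
 97  1011111101011101000010→1 (1)
 98  0111111010111010000101→0 (1)
 99  1111110101110100001011→1 (0)
100  1111101011101000010110→1 (1)
101  1111010111010000101101→1 (0)
102  1110101110100001011010→1 (1)
103  1101011101000010110101→1 (0)
104  1010111010000101101010→1 (1)
105  0101110100001011010101→0 (1)
106  1011101000010110101011→1 (0)
107  0111010000101101010110→0 (0)
108  1110100001011010101100→1 (1)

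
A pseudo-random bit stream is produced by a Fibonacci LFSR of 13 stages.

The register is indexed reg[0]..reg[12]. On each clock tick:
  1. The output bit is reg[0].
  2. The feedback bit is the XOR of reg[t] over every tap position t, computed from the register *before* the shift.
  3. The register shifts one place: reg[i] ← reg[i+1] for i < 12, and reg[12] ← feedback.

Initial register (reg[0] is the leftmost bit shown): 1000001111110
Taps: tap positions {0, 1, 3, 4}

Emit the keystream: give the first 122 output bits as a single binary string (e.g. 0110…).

10000011111101010010011100100001000100111101010010111100100111110100010101111101100111011001110010011100010001000001010101

tick  register→output (feedback)
  0  1000001111110→1 (1)
  1  0000011111101→0 (0)
  2  0000111111010→0 (1)
  3  0001111110101→0 (0)
  4  0011111101010→0 (0)
  5  0111111010100→0 (1)
  6  1111110101001→1 (0)
  7  1111101010010→1 (0)
  8  1111010100100→1 (1)
  9  1110101001001→1 (1)
 10  1101010010011→1 (1)
 11  1010100100111→1 (0)
 12  0101001001110→0 (0)
 13  1010010011100→1 (1)
 14  0100100111001→0 (0)
 15  1001001110010→1 (0)
 16  0010011100100→0 (0)
 17  0100111001000→0 (0)
 18  1001110010000→1 (1)
 19  0011100100001→0 (0)
 20  0111001000010→0 (0)
 21  1110010000100→1 (0)
 22  1100100001000→1 (1)
 23  1001000010001→1 (0)
 24  0010000100010→0 (0)
 25  0100001000100→0 (1)
 26  1000010001001→1 (1)
 27  0000100010011→0 (1)
 28  0001000100111→0 (1)
 29  0010001001111→0 (0)
 30  0100010011110→0 (1)
 31  1000100111101→1 (0)
 32  0001001111010→0 (1)
 33  0010011110101→0 (0)
 34  0100111101010→0 (0)
 35  1001111010100→1 (1)
 36  0011110101001→0 (0)
 37  0111101010010→0 (1)
 38  1111010100101→1 (1)
 39  1110101001011→1 (1)
 40  1101010010111→1 (1)
 41  1010100101111→1 (0)
 42  0101001011110→0 (0)
 43  1010010111100→1 (1)
 44  0100101111001→0 (0)
 45  1001011110010→1 (0)
 46  0010111100100→0 (1)
 47  0101111001001→0 (1)
 48  1011110010011→1 (1)
 49  0111100100111→0 (1)
 50  1111001001111→1 (1)
 51  1110010011111→1 (0)
 52  1100100111110→1 (1)
 53  1001001111101→1 (0)
 54  0010011111010→0 (0)
 55  0100111110100→0 (0)
 56  1001111101000→1 (1)
 57  0011111010001→0 (0)
 58  0111110100010→0 (1)
 59  1111101000101→1 (0)
 60  1111010001010→1 (1)
 61  1110100010101→1 (1)
 62  1101000101011→1 (1)
 63  1010001010111→1 (1)
 64  0100010101111→0 (1)
 65  1000101011111→1 (0)
 66  0001010111110→0 (1)
 67  0010101111101→0 (1)
 68  0101011111011→0 (0)
 69  1010111110110→1 (0)
 70  0101111101100→0 (1)
 71  1011111011001→1 (1)
 72  0111110110011→0 (1)
 73  1111101100111→1 (0)
 74  1111011001110→1 (1)
 75  1110110011101→1 (1)
 76  1101100111011→1 (0)
 77  1011001110110→1 (0)
 78  0110011101100→0 (1)
 79  1100111011001→1 (1)
 80  1001110110011→1 (1)
 81  0011101100111→0 (0)
 82  0111011001110→0 (0)
 83  1110110011100→1 (1)
 84  1101100111001→1 (0)
 85  1011001110010→1 (0)
 86  0110011100100→0 (1)
 87  1100111001001→1 (1)
 88  1001110010011→1 (1)
 89  0011100100111→0 (0)
 90  0111001001110→0 (0)
 91  1110010011100→1 (0)
 92  1100100111000→1 (1)
 93  1001001110001→1 (0)
 94  0010011100010→0 (0)
 95  0100111000100→0 (0)
 96  1001110001000→1 (1)
 97  0011100010001→0 (0)
 98  0111000100010→0 (0)
 99  1110001000100→1 (0)
100  1100010001000→1 (0)
101  1000100010000→1 (0)
102  0001000100000→0 (1)
103  0010001000001→0 (0)
104  0100010000010→0 (1)
105  1000100000101→1 (0)
106  0001000001010→0 (1)
107  0010000010101→0 (0)
108  0100000101010→0 (1)
109  1000001010101→1 (1)
110  0000010101011→0 (0)
111  0000101010110→0 (1)
112  0001010101101→0 (1)
113  0010101011011→0 (1)
114  0101010110111→0 (0)
115  1010101101110→1 (0)
116  0101011011100→0 (0)
117  1010110111000→1 (0)
118  0101101110000→0 (1)
119  1011011100001→1 (0)
120  0110111000010→0 (0)
121  1101110000100→1 (0)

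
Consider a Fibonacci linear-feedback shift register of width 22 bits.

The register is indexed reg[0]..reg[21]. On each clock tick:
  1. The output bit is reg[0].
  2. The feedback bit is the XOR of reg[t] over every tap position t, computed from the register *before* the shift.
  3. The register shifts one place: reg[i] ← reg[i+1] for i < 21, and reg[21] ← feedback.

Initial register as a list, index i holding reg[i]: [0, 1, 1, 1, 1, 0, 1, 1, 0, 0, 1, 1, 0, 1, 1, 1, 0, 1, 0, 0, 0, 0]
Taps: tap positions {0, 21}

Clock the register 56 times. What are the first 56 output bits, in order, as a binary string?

01111011001101110100000101001000100101100000011000111100

step | reg (before) | out | fb
   0 | 0111101100110111010000 | 0 | 0
   1 | 1111011001101110100000 | 1 | 1
   2 | 1110110011011101000001 | 1 | 0
   3 | 1101100110111010000010 | 1 | 1
   4 | 1011001101110100000101 | 1 | 0
   5 | 0110011011101000001010 | 0 | 0
   6 | 1100110111010000010100 | 1 | 1
   7 | 1001101110100000101001 | 1 | 0
   8 | 0011011101000001010010 | 0 | 0
   9 | 0110111010000010100100 | 0 | 0
  10 | 1101110100000101001000 | 1 | 1
  11 | 1011101000001010010001 | 1 | 0
  12 | 0111010000010100100010 | 0 | 0
  13 | 1110100000101001000100 | 1 | 1
  14 | 1101000001010010001001 | 1 | 0
  15 | 1010000010100100010010 | 1 | 1
  16 | 0100000101001000100101 | 0 | 1
  17 | 1000001010010001001011 | 1 | 0
  18 | 0000010100100010010110 | 0 | 0
  19 | 0000101001000100101100 | 0 | 0
  20 | 0001010010001001011000 | 0 | 0
  21 | 0010100100010010110000 | 0 | 0
  22 | 0101001000100101100000 | 0 | 0
  23 | 1010010001001011000000 | 1 | 1
  24 | 0100100010010110000001 | 0 | 1
  25 | 1001000100101100000011 | 1 | 0
  26 | 0010001001011000000110 | 0 | 0
  27 | 0100010010110000001100 | 0 | 0
  28 | 1000100101100000011000 | 1 | 1
  29 | 0001001011000000110001 | 0 | 1
  30 | 0010010110000001100011 | 0 | 1
  31 | 0100101100000011000111 | 0 | 1
  32 | 1001011000000110001111 | 1 | 0
  33 | 0010110000001100011110 | 0 | 0
  34 | 0101100000011000111100 | 0 | 0
  35 | 1011000000110001111000 | 1 | 1
  36 | 0110000001100011110001 | 0 | 1
  37 | 1100000011000111100011 | 1 | 0
  38 | 1000000110001111000110 | 1 | 1
  39 | 0000001100011110001101 | 0 | 1
  40 | 0000011000111100011011 | 0 | 1
  41 | 0000110001111000110111 | 0 | 1
  42 | 0001100011110001101111 | 0 | 1
  43 | 0011000111100011011111 | 0 | 1
  44 | 0110001111000110111111 | 0 | 1
  45 | 1100011110001101111111 | 1 | 0
  46 | 1000111100011011111110 | 1 | 1
  47 | 0001111000110111111101 | 0 | 1
  48 | 0011110001101111111011 | 0 | 1
  49 | 0111100011011111110111 | 0 | 1
  50 | 1111000110111111101111 | 1 | 0
  51 | 1110001101111111011110 | 1 | 1
  52 | 1100011011111110111101 | 1 | 0
  53 | 1000110111111101111010 | 1 | 1
  54 | 0001101111111011110101 | 0 | 1
  55 | 0011011111110111101011 | 0 | 1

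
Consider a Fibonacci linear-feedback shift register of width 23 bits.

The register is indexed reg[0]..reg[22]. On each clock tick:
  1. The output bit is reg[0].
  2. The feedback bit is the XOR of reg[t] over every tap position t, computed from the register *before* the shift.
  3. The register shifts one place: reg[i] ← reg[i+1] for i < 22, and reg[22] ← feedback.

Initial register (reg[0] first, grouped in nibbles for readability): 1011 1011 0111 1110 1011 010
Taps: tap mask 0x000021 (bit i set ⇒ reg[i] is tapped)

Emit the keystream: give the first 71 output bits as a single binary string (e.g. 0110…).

10111011011111101011010110101001010100000000000100000110101000000100001

step | reg (before) | out | fb
   0 | 10111011011111101011010 | 1 | 1
   1 | 01110110111111010110101 | 0 | 1
   2 | 11101101111110101101011 | 1 | 0
   3 | 11011011111101011010110 | 1 | 1
   4 | 10110111111010110101101 | 1 | 0
   5 | 01101111110101101011010 | 0 | 1
   6 | 11011111101011010110101 | 1 | 0
   7 | 10111111010110101101010 | 1 | 0
   8 | 01111110101101011010100 | 0 | 1
   9 | 11111101011010110101001 | 1 | 0
  10 | 11111010110101101010010 | 1 | 1
  11 | 11110101101011010100101 | 1 | 0
  12 | 11101011010110101001010 | 1 | 1
  13 | 11010110101101010010101 | 1 | 0
  14 | 10101101011010100101010 | 1 | 0
  15 | 01011010110101001010100 | 0 | 0
  16 | 10110101101010010101000 | 1 | 0
  17 | 01101011010100101010000 | 0 | 0
  18 | 11010110101001010100000 | 1 | 0
  19 | 10101101010010101000000 | 1 | 0
  20 | 01011010100101010000000 | 0 | 0
  21 | 10110101001010100000000 | 1 | 0
  22 | 01101010010101000000000 | 0 | 0
  23 | 11010100101010000000000 | 1 | 0
  24 | 10101001010100000000000 | 1 | 1
  25 | 01010010101000000000001 | 0 | 0
  26 | 10100101010000000000010 | 1 | 0
  27 | 01001010100000000000100 | 0 | 0
  28 | 10010101000000000001000 | 1 | 0
  29 | 00101010000000000010000 | 0 | 0
  30 | 01010100000000000100000 | 0 | 1
  31 | 10101000000000001000001 | 1 | 1
  32 | 01010000000000010000011 | 0 | 0
  33 | 10100000000000100000110 | 1 | 1
  34 | 01000000000001000001101 | 0 | 0
  35 | 10000000000010000011010 | 1 | 1
  36 | 00000000000100000110101 | 0 | 0
  37 | 00000000001000001101010 | 0 | 0
  38 | 00000000010000011010100 | 0 | 0
  39 | 00000000100000110101000 | 0 | 0
  40 | 00000001000001101010000 | 0 | 0
  41 | 00000010000011010100000 | 0 | 0
  42 | 00000100000110101000000 | 0 | 1
  43 | 00001000001101010000001 | 0 | 0
  44 | 00010000011010100000010 | 0 | 0
  45 | 00100000110101000000100 | 0 | 0
  46 | 01000001101010000001000 | 0 | 0
  47 | 10000011010100000010000 | 1 | 1
  48 | 00000110101000000100001 | 0 | 1
  49 | 00001101010000001000011 | 0 | 1
  50 | 00011010100000010000111 | 0 | 0
  51 | 00110101000000100001110 | 0 | 1
  52 | 01101010000001000011101 | 0 | 0
  53 | 11010100000010000111010 | 1 | 0
  54 | 10101000000100001110100 | 1 | 1
  55 | 01010000001000011101001 | 0 | 0
  56 | 10100000010000111010010 | 1 | 1
  57 | 01000000100001110100101 | 0 | 0
  58 | 10000001000011101001010 | 1 | 1
  59 | 00000010000111010010101 | 0 | 0
  60 | 00000100001110100101010 | 0 | 1
  61 | 00001000011101001010101 | 0 | 0
  62 | 00010000111010010101010 | 0 | 0
  63 | 00100001110100101010100 | 0 | 0
  64 | 01000011101001010101000 | 0 | 0
  65 | 10000111010010101010000 | 1 | 0
  66 | 00001110100101010100000 | 0 | 1
  67 | 00011101001010101000001 | 0 | 1
  68 | 00111010010101010000011 | 0 | 0
  69 | 01110100101010100000110 | 0 | 1
  70 | 11101001010101000001101 | 1 | 1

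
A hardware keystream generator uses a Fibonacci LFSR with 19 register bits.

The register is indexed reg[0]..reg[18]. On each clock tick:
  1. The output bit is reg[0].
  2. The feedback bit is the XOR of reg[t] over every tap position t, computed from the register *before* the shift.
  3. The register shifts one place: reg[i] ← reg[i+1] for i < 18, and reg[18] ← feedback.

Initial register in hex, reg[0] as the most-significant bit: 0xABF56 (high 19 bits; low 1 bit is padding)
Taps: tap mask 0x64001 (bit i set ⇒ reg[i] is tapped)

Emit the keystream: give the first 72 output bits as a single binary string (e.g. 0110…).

101010111111010101111110000010001000111110010001011110000010111100011111

tick  register→output (feedback)
  0  1010101111110101011→1 (1)
  1  0101011111101010111→0 (1)
  2  1010111111010101111→1 (1)
  3  0101111110101011111→0 (1)
  4  1011111101010111111→1 (0)
  5  0111111010101111110→0 (0)
  6  1111110101011111100→1 (0)
  7  1111101010111111000→1 (0)
  8  1111010101111110000→1 (0)
  9  1110101011111100000→1 (1)
 10  1101010111111000001→1 (0)
 11  1010101111110000010→1 (0)
 12  0101011111100000100→0 (0)
 13  1010111111000001000→1 (1)
 14  0101111110000010001→0 (0)
 15  1011111100000100010→1 (0)
 16  0111111000001000100→0 (0)
 17  1111110000010001000→1 (1)
 18  1111100000100010001→1 (1)
 19  1111000001000100011→1 (1)
 20  1110000010001000111→1 (1)
 21  1100000100010001111→1 (1)
 22  1000001000100011111→1 (0)
 23  0000010001000111110→0 (0)
 24  0000100010001111100→0 (1)
 25  0001000100011111001→0 (0)
 26  0010001000111110010→0 (0)
 27  0100010001111100100→0 (0)
 28  1000100011111001000→1 (1)
 29  0001000111110010001→0 (0)
 30  0010001111100100010→0 (1)
 31  0100011111001000101→0 (1)
 32  1000111110010001011→1 (1)
 33  0001111100100010111→0 (1)
 34  0011111001000101111→0 (0)
 35  0111110010001011110→0 (0)
 36  1111100100010111100→1 (0)
 37  1111001000101111000→1 (0)
 38  1110010001011110000→1 (0)
 39  1100100010111100000→1 (1)
 40  1001000101111000001→1 (0)
 41  0010001011110000010→0 (1)
 42  0100010111100000101→0 (1)
 43  1000101111000001011→1 (1)
 44  0001011110000010111→0 (1)
 45  0010111100000101111→0 (0)
 46  0101111000001011110→0 (0)
 47  1011110000010111100→1 (0)
 48  0111100000101111000→0 (1)
 49  1111000001011110001→1 (1)
 50  1110000010111100011→1 (1)
 51  1100000101111000111→1 (1)
 52  1000001011110001111→1 (1)
 53  0000010111100011111→0 (1)
 54  0000101111000111111→0 (1)
 55  0001011110001111111→0 (1)
 56  0010111100011111111→0 (1)
 57  0101111000111111111→0 (1)
 58  1011110001111111111→1 (0)
 59  0111100011111111110→0 (0)
 60  1111000111111111100→1 (0)
 61  1110001111111111000→1 (0)
 62  1100011111111110000→1 (0)
 63  1000111111111100000→1 (1)
 64  0001111111111000001→0 (1)
 65  0011111111110000011→0 (0)
 66  0111111111100000110→0 (1)
 67  1111111111000001101→1 (0)
 68  1111111110000011010→1 (1)
 69  1111111100000110101→1 (1)
 70  1111111000001101011→1 (1)
 71  1111110000011010111→1 (0)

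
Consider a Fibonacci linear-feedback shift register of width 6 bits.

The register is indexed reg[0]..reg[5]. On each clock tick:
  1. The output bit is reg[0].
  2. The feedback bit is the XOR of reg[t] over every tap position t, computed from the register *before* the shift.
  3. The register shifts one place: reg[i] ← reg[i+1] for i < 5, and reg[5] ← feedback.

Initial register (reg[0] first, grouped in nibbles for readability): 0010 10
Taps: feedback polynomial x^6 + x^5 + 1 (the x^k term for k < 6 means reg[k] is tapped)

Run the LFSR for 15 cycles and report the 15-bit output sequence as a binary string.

step | reg (before) | out | fb
   0 | 001010 | 0 | 0
   1 | 010100 | 0 | 0
   2 | 101000 | 1 | 1
   3 | 010001 | 0 | 1
   4 | 100011 | 1 | 0
   5 | 000110 | 0 | 0
   6 | 001100 | 0 | 0
   7 | 011000 | 0 | 0
   8 | 110000 | 1 | 1
   9 | 100001 | 1 | 0
  10 | 000010 | 0 | 0
  11 | 000100 | 0 | 0
  12 | 001000 | 0 | 0
  13 | 010000 | 0 | 0
  14 | 100000 | 1 | 1

001010001100001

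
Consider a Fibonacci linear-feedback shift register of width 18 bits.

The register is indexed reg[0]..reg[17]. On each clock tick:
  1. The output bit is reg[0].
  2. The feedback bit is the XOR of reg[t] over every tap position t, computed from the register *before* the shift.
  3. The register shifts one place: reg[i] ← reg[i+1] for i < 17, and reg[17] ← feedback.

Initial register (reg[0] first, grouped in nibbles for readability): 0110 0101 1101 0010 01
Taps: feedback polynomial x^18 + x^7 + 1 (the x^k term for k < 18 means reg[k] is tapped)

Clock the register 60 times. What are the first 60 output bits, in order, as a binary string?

tick  register→output (feedback)
  0  011001011101001001→0 (1)
  1  110010111010010011→1 (0)
  2  100101110100100110→1 (0)
  3  001011101001001100→0 (0)
  4  010111010010011000→0 (1)
  5  101110100100110001→1 (1)
  6  011101001001100011→0 (0)
  7  111010010011000110→1 (0)
  8  110100100110001100→1 (1)
  9  101001001100011001→1 (1)
 10  010010011000110011→0 (1)
 11  100100110001100111→1 (0)
 12  001001100011001110→0 (0)
 13  010011000110011100→0 (0)
 14  100110001100111000→1 (1)
 15  001100011001110001→0 (1)
 16  011000110011100011→0 (1)
 17  110001100111000111→1 (1)
 18  100011001110001111→1 (1)
 19  000110011100011111→0 (1)
 20  001100111000111111→0 (1)
 21  011001110001111111→0 (1)
 22  110011100011111111→1 (1)
 23  100111000111111111→1 (1)
 24  001110001111111111→0 (0)
 25  011100011111111110→0 (1)
 26  111000111111111101→1 (0)
 27  110001111111111010→1 (0)
 28  100011111111110100→1 (0)
 29  000111111111101000→0 (1)
 30  001111111111010001→0 (1)
 31  011111111110100011→0 (1)
 32  111111111101000111→1 (0)
 33  111111111010001110→1 (0)
 34  111111110100011100→1 (0)
 35  111111101000111000→1 (1)
 36  111111010001110001→1 (0)
 37  111110100011100010→1 (1)
 38  111101000111000101→1 (1)
 39  111010001110001011→1 (1)
 40  110100011100010111→1 (0)
 41  101000111000101110→1 (0)
 42  010001110001011100→0 (1)
 43  100011100010111001→1 (1)
 44  000111000101110011→0 (0)
 45  001110001011100110→0 (0)
 46  011100010111001100→0 (1)
 47  111000101110011001→1 (1)
 48  110001011100110011→1 (0)
 49  100010111001100110→1 (0)
 50  000101110011001100→0 (1)
 51  001011100110011001→0 (0)
 52  010111001100110010→0 (0)
 53  101110011001100100→1 (0)
 54  011100110011001000→0 (1)
 55  111001100110010001→1 (1)
 56  110011001100100011→1 (1)
 57  100110011001000111→1 (0)
 58  001100110010001110→0 (1)
 59  011001100100011101→0 (0)

011001011101001001100011001110001111111111010001110001011100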